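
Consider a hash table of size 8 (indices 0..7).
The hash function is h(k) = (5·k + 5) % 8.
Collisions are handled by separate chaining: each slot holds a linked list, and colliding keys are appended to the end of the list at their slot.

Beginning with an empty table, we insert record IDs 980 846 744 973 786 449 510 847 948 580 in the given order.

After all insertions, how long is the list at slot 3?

2

980 → bucket 1
846 → bucket 3
744 → bucket 5
973 → bucket 6
786 → bucket 7
449 → bucket 2
510 → bucket 3 (collision)
847 → bucket 0
948 → bucket 1 (collision)
580 → bucket 1 (collision)
Final buckets:
0: 847
1: 980 -> 948 -> 580
2: 449
3: 846 -> 510
4: _
5: 744
6: 973
7: 786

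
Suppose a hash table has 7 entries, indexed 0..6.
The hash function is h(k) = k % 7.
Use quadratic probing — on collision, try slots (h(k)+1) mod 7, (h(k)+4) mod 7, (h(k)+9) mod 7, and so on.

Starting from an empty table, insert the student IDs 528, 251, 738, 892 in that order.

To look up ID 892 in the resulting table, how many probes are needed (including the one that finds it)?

3

528 hashes to 3; slot 3 is free → place at 3.
251 hashes to 6; slot 6 is free → place at 6.
738 hashes to 3; 3 taken → place at 4.
892 hashes to 3; 3,4 taken → place at 0.
Table: [892, —, —, 528, 738, —, 251]
Lookup 892: h=3, probe 3,4,0 → found at 0.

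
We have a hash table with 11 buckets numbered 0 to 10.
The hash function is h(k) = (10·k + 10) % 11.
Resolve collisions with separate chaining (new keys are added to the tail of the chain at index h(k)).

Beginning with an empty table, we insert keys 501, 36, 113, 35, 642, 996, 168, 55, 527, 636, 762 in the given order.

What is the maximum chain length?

Insert 501: h=4, bucket 4 empty → new chain.
Insert 36: h=7, bucket 7 empty → new chain.
Insert 113: h=7, bucket 7 nonempty → append to chain.
Insert 35: h=8, bucket 8 empty → new chain.
Insert 642: h=6, bucket 6 empty → new chain.
Insert 996: h=4, bucket 4 nonempty → append to chain.
Insert 168: h=7, bucket 7 nonempty → append to chain.
Insert 55: h=10, bucket 10 empty → new chain.
Insert 527: h=0, bucket 0 empty → new chain.
Insert 636: h=1, bucket 1 empty → new chain.
Insert 762: h=7, bucket 7 nonempty → append to chain.
Final buckets:
0: 527
1: 636
2: -
3: -
4: 501 -> 996
5: -
6: 642
7: 36 -> 113 -> 168 -> 762
8: 35
9: -
10: 55

4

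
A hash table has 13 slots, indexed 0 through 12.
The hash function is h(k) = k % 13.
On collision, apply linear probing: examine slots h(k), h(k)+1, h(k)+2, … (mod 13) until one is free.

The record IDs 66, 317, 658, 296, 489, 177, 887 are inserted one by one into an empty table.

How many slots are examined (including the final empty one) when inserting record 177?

66 hashes to 1; slot 1 is free => place at 1.
317 hashes to 5; slot 5 is free => place at 5.
658 hashes to 8; slot 8 is free => place at 8.
296 hashes to 10; slot 10 is free => place at 10.
489 hashes to 8; 8 taken => place at 9.
177 hashes to 8; 8,9,10 taken => place at 11.
887 hashes to 3; slot 3 is free => place at 3.
Table: [—, 66, —, 887, —, 317, —, —, 658, 489, 296, 177, —]

4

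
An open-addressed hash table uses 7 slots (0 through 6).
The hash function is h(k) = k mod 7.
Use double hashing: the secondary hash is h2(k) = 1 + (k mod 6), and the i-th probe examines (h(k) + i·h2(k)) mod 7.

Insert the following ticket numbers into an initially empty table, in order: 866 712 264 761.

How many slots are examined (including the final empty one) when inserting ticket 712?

Insert 866: h=5, slot 5 empty → index 5.
Insert 712: h=5, h2=5, slot 5 occupied → index 3.
Insert 264: h=5, h2=1, slot 5 occupied → index 6.
Insert 761: h=5, h2=6, slot 5 occupied → index 4.
Table: [-, -, -, 712, 761, 866, 264]

2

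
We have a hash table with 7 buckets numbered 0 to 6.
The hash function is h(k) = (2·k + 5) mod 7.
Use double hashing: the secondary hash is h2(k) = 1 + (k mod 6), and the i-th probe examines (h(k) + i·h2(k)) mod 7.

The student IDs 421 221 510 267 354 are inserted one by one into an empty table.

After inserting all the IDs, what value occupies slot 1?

421: h=0 → slot 0
221: h=6 → slot 6
510: h=3 → slot 3
267: h=0, h2=4, probe 0,4 → slot 4
354: h=6, h2=1, probe 6,0,1 → slot 1
Table: [421, 354, _, 510, 267, _, 221]

354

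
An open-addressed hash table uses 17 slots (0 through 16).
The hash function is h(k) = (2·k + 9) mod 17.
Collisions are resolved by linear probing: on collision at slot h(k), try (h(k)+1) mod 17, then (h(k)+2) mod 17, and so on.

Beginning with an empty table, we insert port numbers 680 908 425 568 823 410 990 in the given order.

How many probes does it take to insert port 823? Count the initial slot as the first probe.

Insert 680: h=9, slot 9 empty → index 9.
Insert 908: h=6, slot 6 empty → index 6.
Insert 425: h=9, slot 9 occupied → index 10.
Insert 568: h=6, slot 6 occupied → index 7.
Insert 823: h=6, slots 6,7 occupied → index 8.
Insert 410: h=13, slot 13 empty → index 13.
Insert 990: h=0, slot 0 empty → index 0.
Table: [990, ., ., ., ., ., 908, 568, 823, 680, 425, ., ., 410, ., ., .]

3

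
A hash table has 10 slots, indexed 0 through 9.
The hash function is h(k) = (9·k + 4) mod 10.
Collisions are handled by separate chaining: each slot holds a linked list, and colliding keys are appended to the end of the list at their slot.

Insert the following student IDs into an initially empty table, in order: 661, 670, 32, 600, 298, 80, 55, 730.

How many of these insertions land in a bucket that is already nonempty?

661 -> bucket 3
670 -> bucket 4
32 -> bucket 2
600 -> bucket 4 (collision)
298 -> bucket 6
80 -> bucket 4 (collision)
55 -> bucket 9
730 -> bucket 4 (collision)
Final buckets:
0: _
1: _
2: 32
3: 661
4: 670 -> 600 -> 80 -> 730
5: _
6: 298
7: _
8: _
9: 55

3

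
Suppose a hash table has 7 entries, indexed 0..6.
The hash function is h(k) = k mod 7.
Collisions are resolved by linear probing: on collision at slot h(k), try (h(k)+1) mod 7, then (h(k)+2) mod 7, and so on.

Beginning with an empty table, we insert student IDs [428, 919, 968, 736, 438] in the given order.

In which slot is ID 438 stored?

5

428 hashes to 1; slot 1 is free => place at 1.
919 hashes to 2; slot 2 is free => place at 2.
968 hashes to 2; 2 taken => place at 3.
736 hashes to 1; 1,2,3 taken => place at 4.
438 hashes to 4; 4 taken => place at 5.
Table: [—, 428, 919, 968, 736, 438, —]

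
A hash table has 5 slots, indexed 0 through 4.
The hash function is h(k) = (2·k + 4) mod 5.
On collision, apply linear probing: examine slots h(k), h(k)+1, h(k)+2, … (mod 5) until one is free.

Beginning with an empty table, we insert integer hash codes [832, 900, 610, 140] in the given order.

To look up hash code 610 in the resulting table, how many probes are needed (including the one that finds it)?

832: h=3 => slot 3
900: h=4 => slot 4
610: h=4, probe 4,0 => slot 0
140: h=4, probe 4,0,1 => slot 1
Table: [610, 140, _, 832, 900]
Lookup 610: h=4, probe 4,0 → found at 0.

2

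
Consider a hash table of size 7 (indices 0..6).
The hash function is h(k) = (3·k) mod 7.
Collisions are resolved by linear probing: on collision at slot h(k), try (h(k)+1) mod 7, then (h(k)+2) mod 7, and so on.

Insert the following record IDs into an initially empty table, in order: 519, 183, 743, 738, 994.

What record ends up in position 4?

519: h=3 => slot 3
183: h=3, probe 3,4 => slot 4
743: h=3, probe 3,4,5 => slot 5
738: h=2 => slot 2
994: h=0 => slot 0
Table: [994, ∅, 738, 519, 183, 743, ∅]

183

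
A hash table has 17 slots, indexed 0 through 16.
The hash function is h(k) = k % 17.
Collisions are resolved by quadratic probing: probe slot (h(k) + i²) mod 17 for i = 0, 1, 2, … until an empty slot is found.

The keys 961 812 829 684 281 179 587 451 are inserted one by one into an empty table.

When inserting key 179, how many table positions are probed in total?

4

961 hashes to 9; slot 9 is free → place at 9.
812 hashes to 13; slot 13 is free → place at 13.
829 hashes to 13; 13 taken → place at 14.
684 hashes to 4; slot 4 is free → place at 4.
281 hashes to 9; 9 taken → place at 10.
179 hashes to 9; 9,10,13 taken → place at 1.
587 hashes to 9; 9,10,13,1 taken → place at 8.
451 hashes to 9; 9,10,13,1,8 taken → place at 0.
Table: [451, 179, —, —, 684, —, —, —, 587, 961, 281, —, —, 812, 829, —, —]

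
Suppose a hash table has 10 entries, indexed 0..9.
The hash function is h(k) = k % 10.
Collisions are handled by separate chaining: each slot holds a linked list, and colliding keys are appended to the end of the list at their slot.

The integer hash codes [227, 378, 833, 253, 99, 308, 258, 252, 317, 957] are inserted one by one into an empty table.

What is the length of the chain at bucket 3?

2

227 → bucket 7
378 → bucket 8
833 → bucket 3
253 → bucket 3 (collision)
99 → bucket 9
308 → bucket 8 (collision)
258 → bucket 8 (collision)
252 → bucket 2
317 → bucket 7 (collision)
957 → bucket 7 (collision)
Final buckets:
0: -
1: -
2: 252
3: 833 -> 253
4: -
5: -
6: -
7: 227 -> 317 -> 957
8: 378 -> 308 -> 258
9: 99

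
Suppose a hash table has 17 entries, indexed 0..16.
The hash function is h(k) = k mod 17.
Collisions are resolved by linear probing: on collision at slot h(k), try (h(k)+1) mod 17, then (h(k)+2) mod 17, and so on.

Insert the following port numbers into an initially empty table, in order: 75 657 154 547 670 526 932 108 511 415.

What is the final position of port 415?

75 hashes to 7; slot 7 is free → place at 7.
657 hashes to 11; slot 11 is free → place at 11.
154 hashes to 1; slot 1 is free → place at 1.
547 hashes to 3; slot 3 is free → place at 3.
670 hashes to 7; 7 taken → place at 8.
526 hashes to 16; slot 16 is free → place at 16.
932 hashes to 14; slot 14 is free → place at 14.
108 hashes to 6; slot 6 is free → place at 6.
511 hashes to 1; 1 taken → place at 2.
415 hashes to 7; 7,8 taken → place at 9.
Table: [-, 154, 511, 547, -, -, 108, 75, 670, 415, -, 657, -, -, 932, -, 526]

9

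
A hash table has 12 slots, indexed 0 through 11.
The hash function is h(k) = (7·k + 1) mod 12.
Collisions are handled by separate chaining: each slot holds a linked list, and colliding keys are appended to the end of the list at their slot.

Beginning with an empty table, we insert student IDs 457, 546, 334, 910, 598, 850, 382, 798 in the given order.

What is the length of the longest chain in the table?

457 -> bucket 8
546 -> bucket 7
334 -> bucket 11
910 -> bucket 11 (collision)
598 -> bucket 11 (collision)
850 -> bucket 11 (collision)
382 -> bucket 11 (collision)
798 -> bucket 7 (collision)
Final buckets:
0: .
1: .
2: .
3: .
4: .
5: .
6: .
7: 546 -> 798
8: 457
9: .
10: .
11: 334 -> 910 -> 598 -> 850 -> 382

5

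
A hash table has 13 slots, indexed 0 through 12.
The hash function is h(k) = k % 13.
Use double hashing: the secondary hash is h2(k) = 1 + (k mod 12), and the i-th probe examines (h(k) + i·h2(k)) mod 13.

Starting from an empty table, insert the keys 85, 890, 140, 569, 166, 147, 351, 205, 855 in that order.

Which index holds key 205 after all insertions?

12

Insert 85: h=7, slot 7 empty -> index 7.
Insert 890: h=6, slot 6 empty -> index 6.
Insert 140: h=10, slot 10 empty -> index 10.
Insert 569: h=10, h2=6, slot 10 occupied -> index 3.
Insert 166: h=10, h2=11, slot 10 occupied -> index 8.
Insert 147: h=4, slot 4 empty -> index 4.
Insert 351: h=0, slot 0 empty -> index 0.
Insert 205: h=10, h2=2, slot 10 occupied -> index 12.
Insert 855: h=10, h2=4, slot 10 occupied -> index 1.
Table: [351, 855, _, 569, 147, _, 890, 85, 166, _, 140, _, 205]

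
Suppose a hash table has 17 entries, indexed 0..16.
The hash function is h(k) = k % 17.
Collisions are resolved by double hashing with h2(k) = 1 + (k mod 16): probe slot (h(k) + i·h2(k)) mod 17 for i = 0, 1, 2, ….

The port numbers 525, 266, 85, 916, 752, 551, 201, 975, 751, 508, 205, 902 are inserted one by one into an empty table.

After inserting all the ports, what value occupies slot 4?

Insert 525: h=15, slot 15 empty => index 15.
Insert 266: h=11, slot 11 empty => index 11.
Insert 85: h=0, slot 0 empty => index 0.
Insert 916: h=15, h2=5, slot 15 occupied => index 3.
Insert 752: h=4, slot 4 empty => index 4.
Insert 551: h=7, slot 7 empty => index 7.
Insert 201: h=14, slot 14 empty => index 14.
Insert 975: h=6, slot 6 empty => index 6.
Insert 751: h=3, h2=16, slot 3 occupied => index 2.
Insert 508: h=15, h2=13, slots 15,11,7,3 occupied => index 16.
Insert 205: h=1, slot 1 empty => index 1.
Insert 902: h=1, h2=7, slot 1 occupied => index 8.
Table: [85, 205, 751, 916, 752, —, 975, 551, 902, —, —, 266, —, —, 201, 525, 508]

752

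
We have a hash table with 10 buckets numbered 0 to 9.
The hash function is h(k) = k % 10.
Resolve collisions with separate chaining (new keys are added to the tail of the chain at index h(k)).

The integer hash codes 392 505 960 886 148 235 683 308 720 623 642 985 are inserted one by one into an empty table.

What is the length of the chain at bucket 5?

392 -> bucket 2
505 -> bucket 5
960 -> bucket 0
886 -> bucket 6
148 -> bucket 8
235 -> bucket 5 (collision)
683 -> bucket 3
308 -> bucket 8 (collision)
720 -> bucket 0 (collision)
623 -> bucket 3 (collision)
642 -> bucket 2 (collision)
985 -> bucket 5 (collision)
Final buckets:
0: 960 -> 720
1: _
2: 392 -> 642
3: 683 -> 623
4: _
5: 505 -> 235 -> 985
6: 886
7: _
8: 148 -> 308
9: _

3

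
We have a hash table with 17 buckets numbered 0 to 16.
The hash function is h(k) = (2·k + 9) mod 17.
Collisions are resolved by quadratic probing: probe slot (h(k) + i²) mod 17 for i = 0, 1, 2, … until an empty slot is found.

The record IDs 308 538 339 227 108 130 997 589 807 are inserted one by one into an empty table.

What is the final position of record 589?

308 hashes to 13; slot 13 is free → place at 13.
538 hashes to 14; slot 14 is free → place at 14.
339 hashes to 7; slot 7 is free → place at 7.
227 hashes to 4; slot 4 is free → place at 4.
108 hashes to 4; 4 taken → place at 5.
130 hashes to 14; 14 taken → place at 15.
997 hashes to 14; 14,15 taken → place at 1.
589 hashes to 14; 14,15,1 taken → place at 6.
807 hashes to 8; slot 8 is free → place at 8.
Table: [_, 997, _, _, 227, 108, 589, 339, 807, _, _, _, _, 308, 538, 130, _]

6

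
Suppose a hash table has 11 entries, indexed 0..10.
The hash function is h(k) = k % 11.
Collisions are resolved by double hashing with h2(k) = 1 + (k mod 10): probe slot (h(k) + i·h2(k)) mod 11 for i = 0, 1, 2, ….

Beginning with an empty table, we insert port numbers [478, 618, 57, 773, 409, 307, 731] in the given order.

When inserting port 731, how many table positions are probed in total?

Insert 478: h=5, slot 5 empty -> index 5.
Insert 618: h=2, slot 2 empty -> index 2.
Insert 57: h=2, h2=8, slot 2 occupied -> index 10.
Insert 773: h=3, slot 3 empty -> index 3.
Insert 409: h=2, h2=10, slot 2 occupied -> index 1.
Insert 307: h=10, h2=8, slot 10 occupied -> index 7.
Insert 731: h=5, h2=2, slots 5,7 occupied -> index 9.
Table: [., 409, 618, 773, ., 478, ., 307, ., 731, 57]

3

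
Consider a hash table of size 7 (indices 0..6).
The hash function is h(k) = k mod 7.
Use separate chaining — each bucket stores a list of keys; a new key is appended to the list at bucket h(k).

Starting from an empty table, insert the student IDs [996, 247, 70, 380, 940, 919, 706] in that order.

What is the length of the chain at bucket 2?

5

996 -> bucket 2
247 -> bucket 2 (collision)
70 -> bucket 0
380 -> bucket 2 (collision)
940 -> bucket 2 (collision)
919 -> bucket 2 (collision)
706 -> bucket 6
Final buckets:
0: 70
1: ∅
2: 996 -> 247 -> 380 -> 940 -> 919
3: ∅
4: ∅
5: ∅
6: 706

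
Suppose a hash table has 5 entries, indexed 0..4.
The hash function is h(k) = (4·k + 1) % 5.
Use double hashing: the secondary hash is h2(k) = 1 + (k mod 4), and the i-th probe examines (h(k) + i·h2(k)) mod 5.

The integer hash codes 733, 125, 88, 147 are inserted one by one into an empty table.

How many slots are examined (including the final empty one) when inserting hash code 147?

3

733: h=3 => slot 3
125: h=1 => slot 1
88: h=3, h2=1, probe 3,4 => slot 4
147: h=4, h2=4, probe 4,3,2 => slot 2
Table: [_, 125, 147, 733, 88]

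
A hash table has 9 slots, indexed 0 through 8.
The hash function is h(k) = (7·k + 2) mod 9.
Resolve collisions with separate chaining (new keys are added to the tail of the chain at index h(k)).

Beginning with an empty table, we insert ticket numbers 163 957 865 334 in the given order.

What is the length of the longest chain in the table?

Insert 163: h=0, bucket 0 empty -> new chain.
Insert 957: h=5, bucket 5 empty -> new chain.
Insert 865: h=0, bucket 0 nonempty -> append to chain.
Insert 334: h=0, bucket 0 nonempty -> append to chain.
Final buckets:
0: 163 -> 865 -> 334
1: .
2: .
3: .
4: .
5: 957
6: .
7: .
8: .

3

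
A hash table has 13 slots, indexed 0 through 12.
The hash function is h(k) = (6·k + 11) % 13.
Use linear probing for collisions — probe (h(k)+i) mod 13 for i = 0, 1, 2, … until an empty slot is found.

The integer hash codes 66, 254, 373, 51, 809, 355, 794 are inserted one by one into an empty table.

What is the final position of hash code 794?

Insert 66: h=4, slot 4 empty → index 4.
Insert 254: h=1, slot 1 empty → index 1.
Insert 373: h=0, slot 0 empty → index 0.
Insert 51: h=5, slot 5 empty → index 5.
Insert 809: h=3, slot 3 empty → index 3.
Insert 355: h=9, slot 9 empty → index 9.
Insert 794: h=4, slots 4,5 occupied → index 6.
Table: [373, 254, -, 809, 66, 51, 794, -, -, 355, -, -, -]

6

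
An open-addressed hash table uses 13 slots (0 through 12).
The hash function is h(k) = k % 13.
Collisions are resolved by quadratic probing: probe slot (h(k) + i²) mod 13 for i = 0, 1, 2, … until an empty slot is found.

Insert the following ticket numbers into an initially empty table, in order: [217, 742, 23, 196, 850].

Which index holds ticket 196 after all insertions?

217: h=9 -> slot 9
742: h=1 -> slot 1
23: h=10 -> slot 10
196: h=1, probe 1,2 -> slot 2
850: h=5 -> slot 5
Table: [∅, 742, 196, ∅, ∅, 850, ∅, ∅, ∅, 217, 23, ∅, ∅]

2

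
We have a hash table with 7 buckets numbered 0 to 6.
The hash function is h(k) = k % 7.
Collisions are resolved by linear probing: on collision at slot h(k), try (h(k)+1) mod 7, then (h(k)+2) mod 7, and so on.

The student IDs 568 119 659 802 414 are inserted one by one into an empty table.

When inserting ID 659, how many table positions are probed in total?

Insert 568: h=1, slot 1 empty => index 1.
Insert 119: h=0, slot 0 empty => index 0.
Insert 659: h=1, slot 1 occupied => index 2.
Insert 802: h=4, slot 4 empty => index 4.
Insert 414: h=1, slots 1,2 occupied => index 3.
Table: [119, 568, 659, 414, 802, —, —]

2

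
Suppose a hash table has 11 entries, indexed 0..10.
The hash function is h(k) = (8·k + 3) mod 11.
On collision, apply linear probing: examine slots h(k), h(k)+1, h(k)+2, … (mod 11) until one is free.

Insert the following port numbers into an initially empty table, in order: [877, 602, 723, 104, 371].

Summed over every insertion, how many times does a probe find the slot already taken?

877 hashes to 1; slot 1 is free => place at 1.
602 hashes to 1; 1 taken => place at 2.
723 hashes to 1; 1,2 taken => place at 3.
104 hashes to 10; slot 10 is free => place at 10.
371 hashes to 1; 1,2,3 taken => place at 4.
Table: [-, 877, 602, 723, 371, -, -, -, -, -, 104]

6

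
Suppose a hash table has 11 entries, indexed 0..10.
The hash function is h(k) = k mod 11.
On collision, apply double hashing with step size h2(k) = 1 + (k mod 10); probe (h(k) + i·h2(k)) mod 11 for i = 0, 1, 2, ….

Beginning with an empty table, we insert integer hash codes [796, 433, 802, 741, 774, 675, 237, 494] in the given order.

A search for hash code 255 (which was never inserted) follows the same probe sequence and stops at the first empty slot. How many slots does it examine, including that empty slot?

8

Insert 796: h=4, slot 4 empty → index 4.
Insert 433: h=4, h2=4, slot 4 occupied → index 8.
Insert 802: h=10, slot 10 empty → index 10.
Insert 741: h=4, h2=2, slot 4 occupied → index 6.
Insert 774: h=4, h2=5, slot 4 occupied → index 9.
Insert 675: h=4, h2=6, slots 4,10 occupied → index 5.
Insert 237: h=6, h2=8, slot 6 occupied → index 3.
Insert 494: h=10, h2=5, slots 10,4,9,3,8 occupied → index 2.
Table: [—, —, 494, 237, 796, 675, 741, —, 433, 774, 802]
Lookup 255: h=2, h2=6, probe 2,8,3,9,4,10,5,0 → slot 0 empty, not found.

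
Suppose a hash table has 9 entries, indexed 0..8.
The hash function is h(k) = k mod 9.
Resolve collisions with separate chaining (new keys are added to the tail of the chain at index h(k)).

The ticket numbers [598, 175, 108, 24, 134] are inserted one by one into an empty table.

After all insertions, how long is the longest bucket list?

Insert 598: h=4, bucket 4 empty -> new chain.
Insert 175: h=4, bucket 4 nonempty -> append to chain.
Insert 108: h=0, bucket 0 empty -> new chain.
Insert 24: h=6, bucket 6 empty -> new chain.
Insert 134: h=8, bucket 8 empty -> new chain.
Final buckets:
0: 108
1: —
2: —
3: —
4: 598 -> 175
5: —
6: 24
7: —
8: 134

2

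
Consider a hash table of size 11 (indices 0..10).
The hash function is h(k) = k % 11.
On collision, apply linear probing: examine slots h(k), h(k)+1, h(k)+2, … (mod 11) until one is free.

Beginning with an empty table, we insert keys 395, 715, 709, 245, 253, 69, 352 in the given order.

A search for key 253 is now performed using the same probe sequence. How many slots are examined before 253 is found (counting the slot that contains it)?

2

395 hashes to 10; slot 10 is free → place at 10.
715 hashes to 0; slot 0 is free → place at 0.
709 hashes to 5; slot 5 is free → place at 5.
245 hashes to 3; slot 3 is free → place at 3.
253 hashes to 0; 0 taken → place at 1.
69 hashes to 3; 3 taken → place at 4.
352 hashes to 0; 0,1 taken → place at 2.
Table: [715, 253, 352, 245, 69, 709, ∅, ∅, ∅, ∅, 395]
Lookup 253: h=0, probe 0,1 → found at 1.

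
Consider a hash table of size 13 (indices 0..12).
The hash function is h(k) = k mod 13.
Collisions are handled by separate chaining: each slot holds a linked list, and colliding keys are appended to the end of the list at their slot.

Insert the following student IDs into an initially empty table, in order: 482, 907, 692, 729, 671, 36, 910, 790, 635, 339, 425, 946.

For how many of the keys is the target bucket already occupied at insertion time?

482 → bucket 1
907 → bucket 10
692 → bucket 3
729 → bucket 1 (collision)
671 → bucket 8
36 → bucket 10 (collision)
910 → bucket 0
790 → bucket 10 (collision)
635 → bucket 11
339 → bucket 1 (collision)
425 → bucket 9
946 → bucket 10 (collision)
Final buckets:
0: 910
1: 482 -> 729 -> 339
2: ∅
3: 692
4: ∅
5: ∅
6: ∅
7: ∅
8: 671
9: 425
10: 907 -> 36 -> 790 -> 946
11: 635
12: ∅

5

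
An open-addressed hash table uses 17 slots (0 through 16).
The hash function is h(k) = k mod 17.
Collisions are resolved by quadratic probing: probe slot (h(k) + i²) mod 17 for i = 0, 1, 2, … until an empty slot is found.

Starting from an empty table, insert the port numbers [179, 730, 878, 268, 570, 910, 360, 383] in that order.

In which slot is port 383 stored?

179 hashes to 9; slot 9 is free → place at 9.
730 hashes to 16; slot 16 is free → place at 16.
878 hashes to 11; slot 11 is free → place at 11.
268 hashes to 13; slot 13 is free → place at 13.
570 hashes to 9; 9 taken → place at 10.
910 hashes to 9; 9,10,13 taken → place at 1.
360 hashes to 3; slot 3 is free → place at 3.
383 hashes to 9; 9,10,13,1 taken → place at 8.
Table: [., 910, ., 360, ., ., ., ., 383, 179, 570, 878, ., 268, ., ., 730]

8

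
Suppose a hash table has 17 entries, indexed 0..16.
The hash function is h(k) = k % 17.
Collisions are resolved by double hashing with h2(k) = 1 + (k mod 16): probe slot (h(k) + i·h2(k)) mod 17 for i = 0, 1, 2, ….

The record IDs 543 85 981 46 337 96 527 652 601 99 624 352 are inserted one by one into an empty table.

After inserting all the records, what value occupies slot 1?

543: h=16 → slot 16
85: h=0 → slot 0
981: h=12 → slot 12
46: h=12, h2=15, probe 12,10 → slot 10
337: h=14 → slot 14
96: h=11 → slot 11
527: h=0, h2=16, probe 0,16,15 → slot 15
652: h=6 → slot 6
601: h=6, h2=10, probe 6,16,9 → slot 9
99: h=14, h2=4, probe 14,1 → slot 1
624: h=12, h2=1, probe 12,13 → slot 13
352: h=12, h2=1, probe 12,13,14,15,16,0,1,2 → slot 2
Table: [85, 99, 352, ., ., ., 652, ., ., 601, 46, 96, 981, 624, 337, 527, 543]

99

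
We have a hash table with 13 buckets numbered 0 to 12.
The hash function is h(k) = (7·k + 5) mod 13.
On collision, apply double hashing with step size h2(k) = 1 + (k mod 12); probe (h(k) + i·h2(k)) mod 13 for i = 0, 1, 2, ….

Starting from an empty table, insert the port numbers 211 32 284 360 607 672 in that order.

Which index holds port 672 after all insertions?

211 hashes to 0; slot 0 is free → place at 0.
32 hashes to 8; slot 8 is free → place at 8.
284 hashes to 4; slot 4 is free → place at 4.
360 hashes to 3; slot 3 is free → place at 3.
607 hashes to 3, h2=8; 3 taken → place at 11.
672 hashes to 3, h2=1; 3,4 taken → place at 5.
Table: [211, ., ., 360, 284, 672, ., ., 32, ., ., 607, .]

5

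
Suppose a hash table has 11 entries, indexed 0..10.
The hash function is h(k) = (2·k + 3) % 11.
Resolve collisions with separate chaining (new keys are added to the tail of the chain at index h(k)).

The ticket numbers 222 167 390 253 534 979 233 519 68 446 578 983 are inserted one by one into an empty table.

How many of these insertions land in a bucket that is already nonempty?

222 → bucket 7
167 → bucket 7 (collision)
390 → bucket 2
253 → bucket 3
534 → bucket 4
979 → bucket 3 (collision)
233 → bucket 7 (collision)
519 → bucket 7 (collision)
68 → bucket 7 (collision)
446 → bucket 4 (collision)
578 → bucket 4 (collision)
983 → bucket 0
Final buckets:
0: 983
1: -
2: 390
3: 253 -> 979
4: 534 -> 446 -> 578
5: -
6: -
7: 222 -> 167 -> 233 -> 519 -> 68
8: -
9: -
10: -

7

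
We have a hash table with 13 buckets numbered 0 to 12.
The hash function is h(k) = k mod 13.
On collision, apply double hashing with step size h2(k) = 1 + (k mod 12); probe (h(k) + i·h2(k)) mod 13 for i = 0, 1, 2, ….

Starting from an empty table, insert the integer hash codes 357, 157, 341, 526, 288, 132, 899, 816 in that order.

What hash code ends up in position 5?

132

357: h=6 => slot 6
157: h=1 => slot 1
341: h=3 => slot 3
526: h=6, h2=11, probe 6,4 => slot 4
288: h=2 => slot 2
132: h=2, h2=1, probe 2,3,4,5 => slot 5
899: h=2, h2=12, probe 2,1,0 => slot 0
816: h=10 => slot 10
Table: [899, 157, 288, 341, 526, 132, 357, -, -, -, 816, -, -]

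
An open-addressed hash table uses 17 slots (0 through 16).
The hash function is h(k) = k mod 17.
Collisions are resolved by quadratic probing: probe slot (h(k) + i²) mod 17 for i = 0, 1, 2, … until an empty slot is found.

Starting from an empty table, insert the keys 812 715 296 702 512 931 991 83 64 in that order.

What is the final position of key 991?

6

812: h=13 → slot 13
715: h=1 → slot 1
296: h=7 → slot 7
702: h=5 → slot 5
512: h=2 → slot 2
931: h=13, probe 13,14 → slot 14
991: h=5, probe 5,6 → slot 6
83: h=15 → slot 15
64: h=13, probe 13,14,0 → slot 0
Table: [64, 715, 512, _, _, 702, 991, 296, _, _, _, _, _, 812, 931, 83, _]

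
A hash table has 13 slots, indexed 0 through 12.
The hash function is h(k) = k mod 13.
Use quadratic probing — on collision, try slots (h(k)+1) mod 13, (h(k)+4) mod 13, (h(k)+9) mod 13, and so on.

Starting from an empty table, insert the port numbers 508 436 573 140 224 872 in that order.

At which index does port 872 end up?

5

508 hashes to 1; slot 1 is free → place at 1.
436 hashes to 7; slot 7 is free → place at 7.
573 hashes to 1; 1 taken → place at 2.
140 hashes to 10; slot 10 is free → place at 10.
224 hashes to 3; slot 3 is free → place at 3.
872 hashes to 1; 1,2 taken → place at 5.
Table: [—, 508, 573, 224, —, 872, —, 436, —, —, 140, —, —]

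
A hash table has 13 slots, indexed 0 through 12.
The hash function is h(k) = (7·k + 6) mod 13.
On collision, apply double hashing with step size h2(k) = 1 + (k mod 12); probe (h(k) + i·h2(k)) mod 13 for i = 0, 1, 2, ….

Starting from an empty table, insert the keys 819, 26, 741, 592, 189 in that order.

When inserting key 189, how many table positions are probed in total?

2

819: h=6 -> slot 6
26: h=6, h2=3, probe 6,9 -> slot 9
741: h=6, h2=10, probe 6,3 -> slot 3
592: h=3, h2=5, probe 3,8 -> slot 8
189: h=3, h2=10, probe 3,0 -> slot 0
Table: [189, _, _, 741, _, _, 819, _, 592, 26, _, _, _]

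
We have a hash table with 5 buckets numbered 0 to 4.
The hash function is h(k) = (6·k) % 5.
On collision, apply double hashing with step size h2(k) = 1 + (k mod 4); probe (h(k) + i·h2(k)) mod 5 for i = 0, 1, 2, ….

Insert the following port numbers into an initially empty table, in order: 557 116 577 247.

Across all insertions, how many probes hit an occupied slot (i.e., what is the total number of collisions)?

3

557 hashes to 2; slot 2 is free -> place at 2.
116 hashes to 1; slot 1 is free -> place at 1.
577 hashes to 2, h2=2; 2 taken -> place at 4.
247 hashes to 2, h2=4; 2,1 taken -> place at 0.
Table: [247, 116, 557, —, 577]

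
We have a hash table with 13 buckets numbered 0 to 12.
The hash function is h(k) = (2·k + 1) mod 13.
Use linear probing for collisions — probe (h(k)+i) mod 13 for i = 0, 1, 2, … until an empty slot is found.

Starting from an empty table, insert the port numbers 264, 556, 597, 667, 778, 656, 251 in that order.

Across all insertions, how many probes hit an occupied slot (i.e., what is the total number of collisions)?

264: h=9 -> slot 9
556: h=8 -> slot 8
597: h=12 -> slot 12
667: h=9, probe 9,10 -> slot 10
778: h=10, probe 10,11 -> slot 11
656: h=0 -> slot 0
251: h=9, probe 9,10,11,12,0,1 -> slot 1
Table: [656, 251, —, —, —, —, —, —, 556, 264, 667, 778, 597]

7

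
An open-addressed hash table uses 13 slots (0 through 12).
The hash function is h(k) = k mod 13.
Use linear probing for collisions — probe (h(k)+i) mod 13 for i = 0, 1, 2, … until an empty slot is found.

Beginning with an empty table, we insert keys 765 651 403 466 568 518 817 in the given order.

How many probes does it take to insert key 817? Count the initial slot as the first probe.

6

Insert 765: h=11, slot 11 empty → index 11.
Insert 651: h=1, slot 1 empty → index 1.
Insert 403: h=0, slot 0 empty → index 0.
Insert 466: h=11, slot 11 occupied → index 12.
Insert 568: h=9, slot 9 empty → index 9.
Insert 518: h=11, slots 11,12,0,1 occupied → index 2.
Insert 817: h=11, slots 11,12,0,1,2 occupied → index 3.
Table: [403, 651, 518, 817, _, _, _, _, _, 568, _, 765, 466]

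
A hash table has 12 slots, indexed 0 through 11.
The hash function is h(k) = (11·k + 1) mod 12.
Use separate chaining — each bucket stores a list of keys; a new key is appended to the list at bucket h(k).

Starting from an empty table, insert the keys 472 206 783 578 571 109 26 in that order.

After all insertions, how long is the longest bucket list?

472 → bucket 9
206 → bucket 11
783 → bucket 10
578 → bucket 11 (collision)
571 → bucket 6
109 → bucket 0
26 → bucket 11 (collision)
Final buckets:
0: 109
1: -
2: -
3: -
4: -
5: -
6: 571
7: -
8: -
9: 472
10: 783
11: 206 -> 578 -> 26

3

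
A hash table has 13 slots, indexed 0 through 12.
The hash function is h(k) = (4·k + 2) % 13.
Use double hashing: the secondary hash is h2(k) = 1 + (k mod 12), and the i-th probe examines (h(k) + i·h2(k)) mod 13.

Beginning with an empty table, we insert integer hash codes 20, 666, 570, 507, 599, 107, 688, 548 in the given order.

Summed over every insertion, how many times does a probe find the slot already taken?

1

Insert 20: h=4, slot 4 empty -> index 4.
Insert 666: h=1, slot 1 empty -> index 1.
Insert 570: h=7, slot 7 empty -> index 7.
Insert 507: h=2, slot 2 empty -> index 2.
Insert 599: h=6, slot 6 empty -> index 6.
Insert 107: h=1, h2=12, slot 1 occupied -> index 0.
Insert 688: h=11, slot 11 empty -> index 11.
Insert 548: h=10, slot 10 empty -> index 10.
Table: [107, 666, 507, _, 20, _, 599, 570, _, _, 548, 688, _]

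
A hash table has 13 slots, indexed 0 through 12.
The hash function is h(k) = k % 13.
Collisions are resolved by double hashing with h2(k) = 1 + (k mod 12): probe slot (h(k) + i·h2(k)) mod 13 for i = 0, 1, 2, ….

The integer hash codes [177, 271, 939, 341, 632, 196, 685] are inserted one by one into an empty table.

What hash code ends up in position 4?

Insert 177: h=8, slot 8 empty => index 8.
Insert 271: h=11, slot 11 empty => index 11.
Insert 939: h=3, slot 3 empty => index 3.
Insert 341: h=3, h2=6, slot 3 occupied => index 9.
Insert 632: h=8, h2=9, slot 8 occupied => index 4.
Insert 196: h=1, slot 1 empty => index 1.
Insert 685: h=9, h2=2, slots 9,11 occupied => index 0.
Table: [685, 196, —, 939, 632, —, —, —, 177, 341, —, 271, —]

632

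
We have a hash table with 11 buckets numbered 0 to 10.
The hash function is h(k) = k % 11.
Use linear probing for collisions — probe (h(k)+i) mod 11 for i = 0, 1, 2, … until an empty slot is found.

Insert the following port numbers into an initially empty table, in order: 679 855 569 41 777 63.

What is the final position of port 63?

1

Insert 679: h=8, slot 8 empty → index 8.
Insert 855: h=8, slot 8 occupied → index 9.
Insert 569: h=8, slots 8,9 occupied → index 10.
Insert 41: h=8, slots 8,9,10 occupied → index 0.
Insert 777: h=7, slot 7 empty → index 7.
Insert 63: h=8, slots 8,9,10,0 occupied → index 1.
Table: [41, 63, —, —, —, —, —, 777, 679, 855, 569]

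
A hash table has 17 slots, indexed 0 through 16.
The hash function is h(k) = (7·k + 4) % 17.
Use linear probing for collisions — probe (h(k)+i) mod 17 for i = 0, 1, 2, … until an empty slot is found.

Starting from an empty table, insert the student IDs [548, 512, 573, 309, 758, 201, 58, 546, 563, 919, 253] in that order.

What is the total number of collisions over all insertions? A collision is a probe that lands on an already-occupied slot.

7

548: h=15 → slot 15
512: h=1 → slot 1
573: h=3 → slot 3
309: h=8 → slot 8
758: h=6 → slot 6
201: h=0 → slot 0
58: h=2 → slot 2
546: h=1, probe 1,2,3,4 → slot 4
563: h=1, probe 1,2,3,4,5 → slot 5
919: h=11 → slot 11
253: h=7 → slot 7
Table: [201, 512, 58, 573, 546, 563, 758, 253, 309, —, —, 919, —, —, —, 548, —]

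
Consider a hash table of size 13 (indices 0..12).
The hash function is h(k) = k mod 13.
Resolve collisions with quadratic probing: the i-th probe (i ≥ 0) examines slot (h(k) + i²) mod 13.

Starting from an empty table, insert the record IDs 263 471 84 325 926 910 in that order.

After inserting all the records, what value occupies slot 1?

910

263: h=3 -> slot 3
471: h=3, probe 3,4 -> slot 4
84: h=6 -> slot 6
325: h=0 -> slot 0
926: h=3, probe 3,4,7 -> slot 7
910: h=0, probe 0,1 -> slot 1
Table: [325, 910, ∅, 263, 471, ∅, 84, 926, ∅, ∅, ∅, ∅, ∅]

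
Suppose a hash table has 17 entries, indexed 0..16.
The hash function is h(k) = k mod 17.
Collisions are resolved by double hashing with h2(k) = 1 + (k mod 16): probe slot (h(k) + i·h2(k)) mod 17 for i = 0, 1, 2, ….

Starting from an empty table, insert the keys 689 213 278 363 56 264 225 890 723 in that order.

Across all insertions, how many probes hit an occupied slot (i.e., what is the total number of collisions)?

6

Insert 689: h=9, slot 9 empty -> index 9.
Insert 213: h=9, h2=6, slot 9 occupied -> index 15.
Insert 278: h=6, slot 6 empty -> index 6.
Insert 363: h=6, h2=12, slot 6 occupied -> index 1.
Insert 56: h=5, slot 5 empty -> index 5.
Insert 264: h=9, h2=9, slots 9,1 occupied -> index 10.
Insert 225: h=4, slot 4 empty -> index 4.
Insert 890: h=6, h2=11, slot 6 occupied -> index 0.
Insert 723: h=9, h2=4, slot 9 occupied -> index 13.
Table: [890, 363, ∅, ∅, 225, 56, 278, ∅, ∅, 689, 264, ∅, ∅, 723, ∅, 213, ∅]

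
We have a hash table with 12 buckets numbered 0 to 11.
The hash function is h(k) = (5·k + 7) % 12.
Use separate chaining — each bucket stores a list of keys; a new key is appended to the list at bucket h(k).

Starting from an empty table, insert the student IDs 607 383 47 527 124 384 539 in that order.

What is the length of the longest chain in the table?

4

607 → bucket 6
383 → bucket 2
47 → bucket 2 (collision)
527 → bucket 2 (collision)
124 → bucket 3
384 → bucket 7
539 → bucket 2 (collision)
Final buckets:
0: -
1: -
2: 383 -> 47 -> 527 -> 539
3: 124
4: -
5: -
6: 607
7: 384
8: -
9: -
10: -
11: -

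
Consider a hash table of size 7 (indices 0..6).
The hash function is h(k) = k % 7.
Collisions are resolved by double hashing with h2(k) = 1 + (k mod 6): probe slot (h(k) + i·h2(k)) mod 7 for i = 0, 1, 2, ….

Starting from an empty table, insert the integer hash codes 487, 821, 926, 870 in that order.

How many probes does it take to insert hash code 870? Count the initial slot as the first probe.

487: h=4 -> slot 4
821: h=2 -> slot 2
926: h=2, h2=3, probe 2,5 -> slot 5
870: h=2, h2=1, probe 2,3 -> slot 3
Table: [—, —, 821, 870, 487, 926, —]

2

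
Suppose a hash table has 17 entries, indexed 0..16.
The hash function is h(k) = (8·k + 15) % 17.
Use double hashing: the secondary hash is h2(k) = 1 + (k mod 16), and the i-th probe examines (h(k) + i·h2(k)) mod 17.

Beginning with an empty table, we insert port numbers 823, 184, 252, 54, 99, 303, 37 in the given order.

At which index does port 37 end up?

11

823 hashes to 3; slot 3 is free => place at 3.
184 hashes to 8; slot 8 is free => place at 8.
252 hashes to 8, h2=13; 8 taken => place at 4.
54 hashes to 5; slot 5 is free => place at 5.
99 hashes to 8, h2=4; 8 taken => place at 12.
303 hashes to 8, h2=16; 8 taken => place at 7.
37 hashes to 5, h2=6; 5 taken => place at 11.
Table: [-, -, -, 823, 252, 54, -, 303, 184, -, -, 37, 99, -, -, -, -]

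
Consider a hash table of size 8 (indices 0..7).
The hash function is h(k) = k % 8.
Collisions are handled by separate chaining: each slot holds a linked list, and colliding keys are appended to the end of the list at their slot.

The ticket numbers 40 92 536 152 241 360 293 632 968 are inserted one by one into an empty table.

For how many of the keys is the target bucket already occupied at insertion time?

5

Insert 40: h=0, bucket 0 empty → new chain.
Insert 92: h=4, bucket 4 empty → new chain.
Insert 536: h=0, bucket 0 nonempty → append to chain.
Insert 152: h=0, bucket 0 nonempty → append to chain.
Insert 241: h=1, bucket 1 empty → new chain.
Insert 360: h=0, bucket 0 nonempty → append to chain.
Insert 293: h=5, bucket 5 empty → new chain.
Insert 632: h=0, bucket 0 nonempty → append to chain.
Insert 968: h=0, bucket 0 nonempty → append to chain.
Final buckets:
0: 40 -> 536 -> 152 -> 360 -> 632 -> 968
1: 241
2: ∅
3: ∅
4: 92
5: 293
6: ∅
7: ∅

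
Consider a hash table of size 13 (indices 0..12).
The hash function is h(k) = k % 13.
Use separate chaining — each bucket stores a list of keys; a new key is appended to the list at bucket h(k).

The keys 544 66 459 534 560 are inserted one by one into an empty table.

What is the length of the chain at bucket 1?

3

Insert 544: h=11, bucket 11 empty -> new chain.
Insert 66: h=1, bucket 1 empty -> new chain.
Insert 459: h=4, bucket 4 empty -> new chain.
Insert 534: h=1, bucket 1 nonempty -> append to chain.
Insert 560: h=1, bucket 1 nonempty -> append to chain.
Final buckets:
0: _
1: 66 -> 534 -> 560
2: _
3: _
4: 459
5: _
6: _
7: _
8: _
9: _
10: _
11: 544
12: _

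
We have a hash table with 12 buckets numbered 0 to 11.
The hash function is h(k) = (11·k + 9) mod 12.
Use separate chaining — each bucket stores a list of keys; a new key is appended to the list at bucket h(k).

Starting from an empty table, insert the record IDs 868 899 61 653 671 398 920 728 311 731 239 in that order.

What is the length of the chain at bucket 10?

5

868 -> bucket 5
899 -> bucket 10
61 -> bucket 8
653 -> bucket 4
671 -> bucket 10 (collision)
398 -> bucket 7
920 -> bucket 1
728 -> bucket 1 (collision)
311 -> bucket 10 (collision)
731 -> bucket 10 (collision)
239 -> bucket 10 (collision)
Final buckets:
0: ∅
1: 920 -> 728
2: ∅
3: ∅
4: 653
5: 868
6: ∅
7: 398
8: 61
9: ∅
10: 899 -> 671 -> 311 -> 731 -> 239
11: ∅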